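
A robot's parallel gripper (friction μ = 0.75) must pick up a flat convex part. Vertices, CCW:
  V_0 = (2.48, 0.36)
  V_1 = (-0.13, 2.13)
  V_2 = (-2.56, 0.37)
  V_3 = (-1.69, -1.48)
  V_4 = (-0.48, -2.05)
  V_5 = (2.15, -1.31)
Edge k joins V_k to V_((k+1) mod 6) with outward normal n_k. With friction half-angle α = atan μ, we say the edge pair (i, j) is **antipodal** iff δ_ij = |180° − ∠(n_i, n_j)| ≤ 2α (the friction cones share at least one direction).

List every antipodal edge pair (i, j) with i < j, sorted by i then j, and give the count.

α = atan 0.75 = 36.87°;  2α = 73.74°
n_0 = (+0.5613, +0.8276)
n_1 = (-0.5866, +0.8099)
n_2 = (-0.9049, -0.4256)
n_3 = (-0.4262, -0.9046)
n_4 = (+0.2709, -0.9626)
n_5 = (+0.9810, -0.1939)
  (0,1): δ = 109.94°  ·
  (0,2): δ = 30.67°  ✓
  (0,3): δ = 8.92°  ✓
  (0,4): δ = 49.86°  ✓
  (0,5): δ = 112.97°  ·
  (1,2): δ = 100.73°  ·
  (1,3): δ = 61.14°  ✓
  (1,4): δ = 20.20°  ✓
  (1,5): δ = 42.91°  ✓
  (2,3): δ = 140.41°  ·
  (2,4): δ = 99.47°  ·
  (2,5): δ = 36.36°  ✓
  (3,4): δ = 139.06°  ·
  (3,5): δ = 75.95°  ·
  (4,5): δ = 116.89°  ·
antipodal pairs: 7

count = 7; pairs: (0,2), (0,3), (0,4), (1,3), (1,4), (1,5), (2,5)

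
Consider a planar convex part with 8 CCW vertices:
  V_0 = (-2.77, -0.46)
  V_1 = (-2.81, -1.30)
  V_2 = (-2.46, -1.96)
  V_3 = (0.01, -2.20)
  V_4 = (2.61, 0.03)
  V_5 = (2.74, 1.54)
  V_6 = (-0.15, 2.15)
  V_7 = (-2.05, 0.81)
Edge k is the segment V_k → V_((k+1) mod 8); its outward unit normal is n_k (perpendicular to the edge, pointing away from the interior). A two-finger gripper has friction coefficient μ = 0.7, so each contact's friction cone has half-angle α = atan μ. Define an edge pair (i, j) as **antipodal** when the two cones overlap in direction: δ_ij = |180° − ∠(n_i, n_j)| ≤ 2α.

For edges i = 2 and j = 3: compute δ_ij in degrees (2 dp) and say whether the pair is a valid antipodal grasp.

α = atan 0.7 = 34.99°;  2α = 69.98°
edge 2: e_2 = (+2.47, -0.24);  n_2 = (-0.0967, -0.9953)
edge 3: e_3 = (+2.60, +2.23);  n_3 = (+0.6510, -0.7591)
∠(n_2, n_3) = 46.17°
δ = |180° − 46.17°| = 133.83°
133.83° > 2α = 69.98°  →  invalid

δ = 133.83°, invalid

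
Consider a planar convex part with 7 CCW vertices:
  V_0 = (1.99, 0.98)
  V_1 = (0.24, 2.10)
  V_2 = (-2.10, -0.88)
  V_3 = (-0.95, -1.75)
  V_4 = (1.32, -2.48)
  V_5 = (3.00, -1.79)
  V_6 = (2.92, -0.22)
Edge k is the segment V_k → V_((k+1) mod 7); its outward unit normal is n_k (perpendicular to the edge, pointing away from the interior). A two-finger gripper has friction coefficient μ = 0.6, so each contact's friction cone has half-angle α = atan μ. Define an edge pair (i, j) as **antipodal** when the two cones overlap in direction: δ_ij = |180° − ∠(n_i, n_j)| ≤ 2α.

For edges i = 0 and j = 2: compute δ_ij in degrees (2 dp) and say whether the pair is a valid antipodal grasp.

δ = 4.49°, valid

α = atan 0.6 = 30.96°;  2α = 61.93°
edge 0: e_0 = (-1.75, +1.12);  n_0 = (+0.5391, +0.8423)
edge 2: e_2 = (+1.15, -0.87);  n_2 = (-0.6033, -0.7975)
∠(n_0, n_2) = 175.51°
δ = |180° − 175.51°| = 4.49°
4.49° ≤ 2α = 61.93°  →  valid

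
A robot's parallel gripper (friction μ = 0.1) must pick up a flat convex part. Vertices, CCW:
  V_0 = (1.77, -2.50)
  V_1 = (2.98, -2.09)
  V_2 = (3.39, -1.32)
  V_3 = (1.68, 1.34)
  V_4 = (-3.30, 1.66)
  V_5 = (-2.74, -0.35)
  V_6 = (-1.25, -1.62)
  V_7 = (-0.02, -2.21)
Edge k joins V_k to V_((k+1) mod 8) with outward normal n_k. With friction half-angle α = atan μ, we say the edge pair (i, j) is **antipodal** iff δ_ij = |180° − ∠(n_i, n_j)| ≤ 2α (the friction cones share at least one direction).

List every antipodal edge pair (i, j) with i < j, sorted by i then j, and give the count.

count = 1; pairs: (3,7)

α = atan 0.1 = 5.71°;  2α = 11.42°
n_0 = (+0.3209, -0.9471)
n_1 = (+0.8827, -0.4700)
n_2 = (+0.8412, +0.5408)
n_3 = (+0.0641, +0.9979)
n_4 = (-0.9633, -0.2684)
n_5 = (-0.6487, -0.7611)
n_6 = (-0.4325, -0.9016)
n_7 = (-0.1599, -0.9871)
  (0,1): δ = 136.75°  ·
  (0,2): δ = 75.98°  ·
  (0,3): δ = 22.40°  ·
  (0,4): δ = 86.85°  ·
  (0,5): δ = 120.84°  ·
  (0,6): δ = 135.66°  ·
  (0,7): δ = 152.08°  ·
  (1,2): δ = 119.23°  ·
  (1,3): δ = 65.64°  ·
  (1,4): δ = 43.60°  ·
  (1,5): δ = 77.59°  ·
  (1,6): δ = 92.41°  ·
  (1,7): δ = 108.83°  ·
  (2,3): δ = 126.41°  ·
  (2,4): δ = 17.17°  ·
  (2,5): δ = 16.82°  ·
  (2,6): δ = 31.64°  ·
  (2,7): δ = 48.06°  ·
  (3,4): δ = 70.76°  ·
  (3,5): δ = 36.77°  ·
  (3,6): δ = 21.95°  ·
  (3,7): δ = 5.53°  ✓
  (4,5): δ = 146.01°  ·
  (4,6): δ = 131.19°  ·
  (4,7): δ = 114.77°  ·
  (5,6): δ = 165.18°  ·
  (5,7): δ = 148.76°  ·
  (6,7): δ = 163.58°  ·
antipodal pairs: 1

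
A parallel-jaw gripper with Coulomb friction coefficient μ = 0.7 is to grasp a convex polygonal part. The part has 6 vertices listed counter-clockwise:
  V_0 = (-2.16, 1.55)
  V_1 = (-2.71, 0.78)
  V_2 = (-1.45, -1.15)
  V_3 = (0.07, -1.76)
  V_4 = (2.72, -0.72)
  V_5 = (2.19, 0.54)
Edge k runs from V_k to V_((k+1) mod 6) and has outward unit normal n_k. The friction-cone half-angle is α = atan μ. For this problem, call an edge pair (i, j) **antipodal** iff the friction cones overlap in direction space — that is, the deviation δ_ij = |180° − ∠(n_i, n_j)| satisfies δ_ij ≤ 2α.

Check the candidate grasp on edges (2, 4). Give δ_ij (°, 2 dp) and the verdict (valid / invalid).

δ = 45.32°, valid

α = atan 0.7 = 34.99°;  2α = 69.98°
edge 2: e_2 = (+1.52, -0.61);  n_2 = (-0.3724, -0.9281)
edge 4: e_4 = (-0.53, +1.26);  n_4 = (+0.9218, +0.3877)
∠(n_2, n_4) = 134.68°
δ = |180° − 134.68°| = 45.32°
45.32° ≤ 2α = 69.98°  →  valid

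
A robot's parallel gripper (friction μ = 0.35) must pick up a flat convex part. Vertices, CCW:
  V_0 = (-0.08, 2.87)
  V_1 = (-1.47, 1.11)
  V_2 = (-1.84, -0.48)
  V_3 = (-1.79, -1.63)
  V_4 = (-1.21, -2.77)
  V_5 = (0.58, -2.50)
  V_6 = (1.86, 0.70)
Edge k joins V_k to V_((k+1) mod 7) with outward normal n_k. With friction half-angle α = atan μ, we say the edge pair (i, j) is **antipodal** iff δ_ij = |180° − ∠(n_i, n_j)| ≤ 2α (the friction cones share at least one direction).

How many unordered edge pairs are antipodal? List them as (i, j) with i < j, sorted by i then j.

α = atan 0.35 = 19.29°;  2α = 38.58°
n_0 = (-0.7848, +0.6198)
n_1 = (-0.9740, +0.2266)
n_2 = (-0.9991, -0.0434)
n_3 = (-0.8913, -0.4535)
n_4 = (+0.1492, -0.9888)
n_5 = (+0.9285, -0.3714)
n_6 = (+0.7455, +0.6665)
  (0,1): δ = 154.80°  ·
  (0,2): δ = 139.21°  ·
  (0,3): δ = 114.73°  ·
  (0,4): δ = 43.12°  ·
  (0,5): δ = 16.50°  ✓
  (0,6): δ = 80.10°  ·
  (1,2): δ = 164.41°  ·
  (1,3): δ = 139.93°  ·
  (1,4): δ = 68.32°  ·
  (1,5): δ = 8.70°  ✓
  (1,6): δ = 54.90°  ·
  (2,3): δ = 155.52°  ·
  (2,4): δ = 83.91°  ·
  (2,5): δ = 24.29°  ✓
  (2,6): δ = 39.31°  ·
  (3,4): δ = 108.39°  ·
  (3,5): δ = 48.77°  ·
  (3,6): δ = 14.83°  ✓
  (4,5): δ = 120.38°  ·
  (4,6): δ = 56.78°  ·
  (5,6): δ = 116.40°  ·
antipodal pairs: 4

count = 4; pairs: (0,5), (1,5), (2,5), (3,6)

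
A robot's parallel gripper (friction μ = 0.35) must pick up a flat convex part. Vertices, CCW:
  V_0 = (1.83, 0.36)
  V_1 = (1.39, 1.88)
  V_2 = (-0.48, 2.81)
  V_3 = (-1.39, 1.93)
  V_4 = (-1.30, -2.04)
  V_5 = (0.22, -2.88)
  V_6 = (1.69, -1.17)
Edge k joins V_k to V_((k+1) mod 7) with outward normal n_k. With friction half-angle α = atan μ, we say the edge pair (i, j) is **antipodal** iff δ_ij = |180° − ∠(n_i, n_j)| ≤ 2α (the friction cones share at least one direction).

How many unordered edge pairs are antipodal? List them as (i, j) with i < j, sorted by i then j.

α = atan 0.35 = 19.29°;  2α = 38.58°
n_0 = (+0.9606, +0.2781)
n_1 = (+0.4453, +0.8954)
n_2 = (-0.6952, +0.7189)
n_3 = (-0.9997, -0.0227)
n_4 = (-0.4837, -0.8752)
n_5 = (+0.7583, -0.6519)
n_6 = (+0.9958, -0.0911)
  (0,1): δ = 132.59°  ·
  (0,2): δ = 62.10°  ·
  (0,3): δ = 14.85°  ✓
  (0,4): δ = 44.93°  ·
  (0,5): δ = 123.17°  ·
  (0,6): δ = 158.63°  ·
  (1,2): δ = 109.52°  ·
  (1,3): δ = 62.26°  ·
  (1,4): δ = 2.48°  ✓
  (1,5): δ = 75.76°  ·
  (1,6): δ = 111.21°  ·
  (2,3): δ = 132.74°  ·
  (2,4): δ = 72.97°  ·
  (2,5): δ = 5.28°  ✓
  (2,6): δ = 40.73°  ·
  (3,4): δ = 120.23°  ·
  (3,5): δ = 41.98°  ·
  (3,6): δ = 6.53°  ✓
  (4,5): δ = 101.76°  ·
  (4,6): δ = 66.30°  ·
  (5,6): δ = 144.54°  ·
antipodal pairs: 4

count = 4; pairs: (0,3), (1,4), (2,5), (3,6)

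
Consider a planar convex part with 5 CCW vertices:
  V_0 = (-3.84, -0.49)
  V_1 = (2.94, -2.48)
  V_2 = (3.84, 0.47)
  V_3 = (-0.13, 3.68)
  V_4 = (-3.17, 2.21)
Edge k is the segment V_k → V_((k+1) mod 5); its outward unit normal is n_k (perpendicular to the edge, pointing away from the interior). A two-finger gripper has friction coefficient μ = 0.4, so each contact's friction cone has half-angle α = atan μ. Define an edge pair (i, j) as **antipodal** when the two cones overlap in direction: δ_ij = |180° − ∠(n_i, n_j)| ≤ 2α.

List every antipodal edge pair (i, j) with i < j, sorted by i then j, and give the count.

count = 3; pairs: (0,2), (0,3), (1,4)

α = atan 0.4 = 21.80°;  2α = 43.60°
n_0 = (-0.2816, -0.9595)
n_1 = (+0.9565, -0.2918)
n_2 = (+0.6287, +0.7776)
n_3 = (-0.4353, +0.9003)
n_4 = (-0.9706, +0.2408)
  (0,1): δ = 90.61°  ·
  (0,2): δ = 22.60°  ✓
  (0,3): δ = 42.16°  ✓
  (0,4): δ = 92.42°  ·
  (1,2): δ = 111.99°  ·
  (1,3): δ = 47.23°  ·
  (1,4): δ = 3.03°  ✓
  (2,3): δ = 115.24°  ·
  (2,4): δ = 64.98°  ·
  (3,4): δ = 129.74°  ·
antipodal pairs: 3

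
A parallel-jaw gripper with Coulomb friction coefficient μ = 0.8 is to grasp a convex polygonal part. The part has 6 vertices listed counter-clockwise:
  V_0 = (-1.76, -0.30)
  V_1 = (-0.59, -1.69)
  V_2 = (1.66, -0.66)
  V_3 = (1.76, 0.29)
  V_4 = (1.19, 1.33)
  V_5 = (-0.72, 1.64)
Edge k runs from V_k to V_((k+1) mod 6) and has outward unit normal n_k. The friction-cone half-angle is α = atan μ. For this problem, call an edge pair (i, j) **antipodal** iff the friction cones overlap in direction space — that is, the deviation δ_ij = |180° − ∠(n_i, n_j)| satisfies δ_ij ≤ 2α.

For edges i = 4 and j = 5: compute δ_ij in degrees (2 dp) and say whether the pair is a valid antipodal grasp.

δ = 108.98°, invalid

α = atan 0.8 = 38.66°;  2α = 77.32°
edge 4: e_4 = (-1.91, +0.31);  n_4 = (+0.1602, +0.9871)
edge 5: e_5 = (-1.04, -1.94);  n_5 = (-0.8813, +0.4725)
∠(n_4, n_5) = 71.02°
δ = |180° − 71.02°| = 108.98°
108.98° > 2α = 77.32°  →  invalid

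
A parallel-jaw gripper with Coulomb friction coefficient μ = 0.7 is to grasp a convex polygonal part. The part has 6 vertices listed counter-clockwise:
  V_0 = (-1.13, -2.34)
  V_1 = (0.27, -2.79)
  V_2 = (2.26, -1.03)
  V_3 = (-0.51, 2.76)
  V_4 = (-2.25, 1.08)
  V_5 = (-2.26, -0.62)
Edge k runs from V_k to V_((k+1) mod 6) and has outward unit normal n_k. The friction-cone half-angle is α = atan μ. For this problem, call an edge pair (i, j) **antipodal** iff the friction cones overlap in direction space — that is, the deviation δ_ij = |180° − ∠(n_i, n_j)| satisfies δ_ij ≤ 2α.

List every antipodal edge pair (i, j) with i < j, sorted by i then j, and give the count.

count = 6; pairs: (0,2), (0,3), (1,3), (1,4), (2,4), (2,5)

α = atan 0.7 = 34.99°;  2α = 69.98°
n_0 = (-0.3060, -0.9520)
n_1 = (+0.6625, -0.7491)
n_2 = (+0.8074, +0.5901)
n_3 = (-0.6946, +0.7194)
n_4 = (-1.0000, +0.0059)
n_5 = (-0.8358, -0.5491)
  (0,1): δ = 120.69°  ·
  (0,2): δ = 36.02°  ✓
  (0,3): δ = 61.81°  ✓
  (0,4): δ = 107.48°  ·
  (0,5): δ = 141.12°  ·
  (1,2): δ = 95.33°  ·
  (1,3): δ = 2.50°  ✓
  (1,4): δ = 48.17°  ✓
  (1,5): δ = 81.81°  ·
  (2,3): δ = 82.17°  ·
  (2,4): δ = 36.50°  ✓
  (2,5): δ = 2.86°  ✓
  (3,4): δ = 134.33°  ·
  (3,5): δ = 100.69°  ·
  (4,5): δ = 146.36°  ·
antipodal pairs: 6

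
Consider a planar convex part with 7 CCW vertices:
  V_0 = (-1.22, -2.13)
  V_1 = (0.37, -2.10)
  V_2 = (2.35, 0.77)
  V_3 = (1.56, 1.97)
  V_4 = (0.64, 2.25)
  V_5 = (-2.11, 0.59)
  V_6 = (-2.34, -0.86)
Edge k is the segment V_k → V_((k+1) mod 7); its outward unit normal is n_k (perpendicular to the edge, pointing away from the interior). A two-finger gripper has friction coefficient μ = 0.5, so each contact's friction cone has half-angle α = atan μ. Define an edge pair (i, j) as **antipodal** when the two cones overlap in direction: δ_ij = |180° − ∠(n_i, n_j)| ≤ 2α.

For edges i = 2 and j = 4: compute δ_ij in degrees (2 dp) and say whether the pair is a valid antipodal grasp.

α = atan 0.5 = 26.57°;  2α = 53.13°
edge 2: e_2 = (-0.79, +1.20);  n_2 = (+0.8352, +0.5499)
edge 4: e_4 = (-2.75, -1.66);  n_4 = (-0.5168, +0.8561)
∠(n_2, n_4) = 87.76°
δ = |180° − 87.76°| = 92.24°
92.24° > 2α = 53.13°  →  invalid

δ = 92.24°, invalid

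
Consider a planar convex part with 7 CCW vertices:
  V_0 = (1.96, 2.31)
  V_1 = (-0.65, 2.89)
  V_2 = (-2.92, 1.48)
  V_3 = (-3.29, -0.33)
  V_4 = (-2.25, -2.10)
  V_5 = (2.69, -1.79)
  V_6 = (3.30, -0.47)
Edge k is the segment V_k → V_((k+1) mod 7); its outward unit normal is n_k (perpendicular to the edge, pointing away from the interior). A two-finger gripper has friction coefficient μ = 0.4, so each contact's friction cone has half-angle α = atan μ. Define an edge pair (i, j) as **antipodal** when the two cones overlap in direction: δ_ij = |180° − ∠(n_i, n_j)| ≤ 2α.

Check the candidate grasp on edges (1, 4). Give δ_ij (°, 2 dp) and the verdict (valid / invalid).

δ = 28.26°, valid

α = atan 0.4 = 21.80°;  2α = 43.60°
edge 1: e_1 = (-2.27, -1.41);  n_1 = (-0.5276, +0.8495)
edge 4: e_4 = (+4.94, +0.31);  n_4 = (+0.0626, -0.9980)
∠(n_1, n_4) = 151.74°
δ = |180° − 151.74°| = 28.26°
28.26° ≤ 2α = 43.60°  →  valid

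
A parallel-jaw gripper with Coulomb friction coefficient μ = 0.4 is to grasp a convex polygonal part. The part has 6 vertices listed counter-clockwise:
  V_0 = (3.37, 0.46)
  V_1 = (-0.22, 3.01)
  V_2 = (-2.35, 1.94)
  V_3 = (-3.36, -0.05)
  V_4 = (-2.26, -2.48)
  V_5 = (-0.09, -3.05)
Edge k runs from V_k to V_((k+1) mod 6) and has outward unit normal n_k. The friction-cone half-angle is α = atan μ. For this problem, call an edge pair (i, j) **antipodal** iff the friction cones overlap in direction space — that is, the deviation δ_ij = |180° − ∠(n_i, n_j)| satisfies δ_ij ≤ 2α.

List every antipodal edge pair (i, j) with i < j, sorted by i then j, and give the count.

α = atan 0.4 = 21.80°;  2α = 43.60°
n_0 = (+0.5791, +0.8153)
n_1 = (-0.4489, +0.8936)
n_2 = (-0.8917, +0.4526)
n_3 = (-0.9110, -0.4124)
n_4 = (-0.2541, -0.9672)
n_5 = (+0.7122, -0.7020)
  (0,1): δ = 117.94°  ·
  (0,2): δ = 81.52°  ·
  (0,3): δ = 30.26°  ✓
  (0,4): δ = 20.67°  ✓
  (0,5): δ = 80.80°  ·
  (1,2): δ = 143.58°  ·
  (1,3): δ = 92.32°  ·
  (1,4): δ = 41.39°  ✓
  (1,5): δ = 18.74°  ✓
  (2,3): δ = 128.74°  ·
  (2,4): δ = 77.81°  ·
  (2,5): δ = 17.68°  ✓
  (3,4): δ = 129.07°  ·
  (3,5): δ = 68.94°  ·
  (4,5): δ = 119.87°  ·
antipodal pairs: 5

count = 5; pairs: (0,3), (0,4), (1,4), (1,5), (2,5)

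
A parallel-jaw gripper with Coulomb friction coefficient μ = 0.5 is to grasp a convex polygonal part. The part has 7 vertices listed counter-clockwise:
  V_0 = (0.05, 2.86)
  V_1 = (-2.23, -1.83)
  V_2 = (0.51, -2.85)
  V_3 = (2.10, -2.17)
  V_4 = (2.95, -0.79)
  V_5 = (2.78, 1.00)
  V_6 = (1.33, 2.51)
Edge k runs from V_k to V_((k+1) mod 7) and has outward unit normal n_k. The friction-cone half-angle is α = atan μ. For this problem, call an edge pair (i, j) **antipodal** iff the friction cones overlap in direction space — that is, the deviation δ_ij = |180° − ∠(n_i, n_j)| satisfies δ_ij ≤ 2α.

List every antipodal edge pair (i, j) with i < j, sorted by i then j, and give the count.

count = 6; pairs: (0,2), (0,3), (0,4), (1,5), (1,6), (2,6)

α = atan 0.5 = 26.57°;  2α = 53.13°
n_0 = (-0.8994, +0.4372)
n_1 = (-0.3489, -0.9372)
n_2 = (+0.3932, -0.9194)
n_3 = (+0.8514, -0.5244)
n_4 = (+0.9955, +0.0945)
n_5 = (+0.7213, +0.6926)
n_6 = (+0.2638, +0.9646)
  (0,1): δ = 84.49°  ·
  (0,2): δ = 40.92°  ✓
  (0,3): δ = 5.70°  ✓
  (0,4): δ = 31.35°  ✓
  (0,5): δ = 69.77°  ·
  (0,6): δ = 100.63°  ·
  (1,2): δ = 136.43°  ·
  (1,3): δ = 101.21°  ·
  (1,4): δ = 64.16°  ·
  (1,5): δ = 25.74°  ✓
  (1,6): δ = 5.13°  ✓
  (2,3): δ = 144.79°  ·
  (2,4): δ = 107.73°  ·
  (2,5): δ = 69.32°  ·
  (2,6): δ = 38.45°  ✓
  (3,4): δ = 142.94°  ·
  (3,5): δ = 104.53°  ·
  (3,6): δ = 73.66°  ·
  (4,5): δ = 141.59°  ·
  (4,6): δ = 110.72°  ·
  (5,6): δ = 149.13°  ·
antipodal pairs: 6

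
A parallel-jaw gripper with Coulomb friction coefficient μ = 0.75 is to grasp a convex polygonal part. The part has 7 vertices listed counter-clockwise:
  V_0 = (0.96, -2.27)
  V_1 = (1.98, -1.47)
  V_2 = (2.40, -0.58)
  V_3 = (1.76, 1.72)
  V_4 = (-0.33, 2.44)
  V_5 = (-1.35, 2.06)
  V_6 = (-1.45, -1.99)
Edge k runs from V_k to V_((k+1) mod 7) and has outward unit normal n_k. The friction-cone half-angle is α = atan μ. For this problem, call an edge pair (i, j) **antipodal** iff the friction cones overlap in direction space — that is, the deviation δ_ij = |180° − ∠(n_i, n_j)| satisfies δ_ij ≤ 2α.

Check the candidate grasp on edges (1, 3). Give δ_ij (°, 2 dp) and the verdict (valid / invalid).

α = atan 0.75 = 36.87°;  2α = 73.74°
edge 1: e_1 = (+0.42, +0.89);  n_1 = (+0.9044, -0.4268)
edge 3: e_3 = (-2.09, +0.72);  n_3 = (+0.3257, +0.9455)
∠(n_1, n_3) = 96.25°
δ = |180° − 96.25°| = 83.75°
83.75° > 2α = 73.74°  →  invalid

δ = 83.75°, invalid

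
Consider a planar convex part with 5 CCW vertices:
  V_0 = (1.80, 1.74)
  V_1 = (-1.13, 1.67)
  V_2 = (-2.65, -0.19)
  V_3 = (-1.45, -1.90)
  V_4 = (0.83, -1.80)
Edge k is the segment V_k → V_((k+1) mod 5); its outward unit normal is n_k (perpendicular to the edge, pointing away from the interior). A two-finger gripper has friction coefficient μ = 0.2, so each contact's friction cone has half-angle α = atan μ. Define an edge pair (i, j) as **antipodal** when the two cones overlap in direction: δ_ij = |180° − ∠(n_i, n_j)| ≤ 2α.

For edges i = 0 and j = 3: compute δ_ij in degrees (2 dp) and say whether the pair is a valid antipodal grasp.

α = atan 0.2 = 11.31°;  2α = 22.62°
edge 0: e_0 = (-2.93, -0.07);  n_0 = (-0.0239, +0.9997)
edge 3: e_3 = (+2.28, +0.10);  n_3 = (+0.0438, -0.9990)
∠(n_0, n_3) = 178.86°
δ = |180° − 178.86°| = 1.14°
1.14° ≤ 2α = 22.62°  →  valid

δ = 1.14°, valid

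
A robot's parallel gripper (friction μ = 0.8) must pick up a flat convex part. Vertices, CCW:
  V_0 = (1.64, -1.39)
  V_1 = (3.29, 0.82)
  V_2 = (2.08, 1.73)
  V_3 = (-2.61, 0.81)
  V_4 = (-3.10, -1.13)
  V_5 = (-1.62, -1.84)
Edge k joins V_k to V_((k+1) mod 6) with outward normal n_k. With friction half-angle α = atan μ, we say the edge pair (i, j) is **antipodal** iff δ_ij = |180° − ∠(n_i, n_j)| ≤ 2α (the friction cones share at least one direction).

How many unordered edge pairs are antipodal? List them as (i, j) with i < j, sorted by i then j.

α = atan 0.8 = 38.66°;  2α = 77.32°
n_0 = (+0.8013, -0.5983)
n_1 = (+0.6011, +0.7992)
n_2 = (-0.1925, +0.9813)
n_3 = (-0.9696, +0.2449)
n_4 = (-0.4325, -0.9016)
n_5 = (+0.1367, -0.9906)
  (0,1): δ = 90.20°  ·
  (0,2): δ = 42.16°  ✓
  (0,3): δ = 22.57°  ✓
  (0,4): δ = 101.12°  ·
  (0,5): δ = 134.60°  ·
  (1,2): δ = 131.96°  ·
  (1,3): δ = 67.23°  ✓
  (1,4): δ = 11.32°  ✓
  (1,5): δ = 44.80°  ✓
  (2,3): δ = 115.27°  ·
  (2,4): δ = 36.73°  ✓
  (2,5): δ = 3.24°  ✓
  (3,4): δ = 101.45°  ·
  (3,5): δ = 67.97°  ✓
  (4,5): δ = 146.51°  ·
antipodal pairs: 8

count = 8; pairs: (0,2), (0,3), (1,3), (1,4), (1,5), (2,4), (2,5), (3,5)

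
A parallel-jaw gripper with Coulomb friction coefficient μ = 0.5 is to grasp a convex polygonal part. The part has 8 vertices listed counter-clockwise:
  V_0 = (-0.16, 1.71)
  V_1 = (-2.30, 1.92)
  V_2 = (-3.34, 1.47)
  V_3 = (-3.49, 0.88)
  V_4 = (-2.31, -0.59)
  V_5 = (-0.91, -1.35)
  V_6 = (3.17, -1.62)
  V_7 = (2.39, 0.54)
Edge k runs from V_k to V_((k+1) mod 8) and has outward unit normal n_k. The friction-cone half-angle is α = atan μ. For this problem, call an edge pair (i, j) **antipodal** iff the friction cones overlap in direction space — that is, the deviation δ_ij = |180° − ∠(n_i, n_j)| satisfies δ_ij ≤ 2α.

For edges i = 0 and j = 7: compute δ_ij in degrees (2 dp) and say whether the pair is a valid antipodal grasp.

δ = 160.96°, invalid

α = atan 0.5 = 26.57°;  2α = 53.13°
edge 0: e_0 = (-2.14, +0.21);  n_0 = (+0.0977, +0.9952)
edge 7: e_7 = (-2.55, +1.17);  n_7 = (+0.4170, +0.9089)
∠(n_0, n_7) = 19.04°
δ = |180° − 19.04°| = 160.96°
160.96° > 2α = 53.13°  →  invalid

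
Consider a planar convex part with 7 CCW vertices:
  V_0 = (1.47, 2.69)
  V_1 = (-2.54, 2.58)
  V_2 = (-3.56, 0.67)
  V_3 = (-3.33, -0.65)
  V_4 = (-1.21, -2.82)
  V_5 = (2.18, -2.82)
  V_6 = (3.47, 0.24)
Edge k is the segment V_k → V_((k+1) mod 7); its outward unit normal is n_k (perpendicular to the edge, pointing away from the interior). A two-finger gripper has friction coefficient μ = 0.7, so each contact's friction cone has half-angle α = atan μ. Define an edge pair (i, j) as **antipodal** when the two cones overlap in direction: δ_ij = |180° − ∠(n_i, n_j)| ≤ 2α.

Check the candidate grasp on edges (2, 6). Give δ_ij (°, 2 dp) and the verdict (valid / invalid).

δ = 29.34°, valid

α = atan 0.7 = 34.99°;  2α = 69.98°
edge 2: e_2 = (+0.23, -1.32);  n_2 = (-0.9852, -0.1717)
edge 6: e_6 = (-2.00, +2.45);  n_6 = (+0.7747, +0.6324)
∠(n_2, n_6) = 150.66°
δ = |180° − 150.66°| = 29.34°
29.34° ≤ 2α = 69.98°  →  valid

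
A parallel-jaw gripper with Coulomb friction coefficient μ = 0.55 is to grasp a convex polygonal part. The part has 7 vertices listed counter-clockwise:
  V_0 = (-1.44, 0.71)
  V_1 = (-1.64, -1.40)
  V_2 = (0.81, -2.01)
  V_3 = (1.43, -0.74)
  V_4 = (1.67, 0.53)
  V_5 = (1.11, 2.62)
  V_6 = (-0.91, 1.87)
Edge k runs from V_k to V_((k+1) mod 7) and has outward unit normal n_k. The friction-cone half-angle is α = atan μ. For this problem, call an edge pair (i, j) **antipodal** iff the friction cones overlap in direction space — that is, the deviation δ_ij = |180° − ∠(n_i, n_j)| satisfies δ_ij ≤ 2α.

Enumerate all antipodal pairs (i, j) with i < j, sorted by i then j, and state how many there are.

count = 8; pairs: (0,2), (0,3), (0,4), (1,5), (2,5), (2,6), (3,6), (4,6)

α = atan 0.55 = 28.81°;  2α = 57.62°
n_0 = (-0.9955, +0.0944)
n_1 = (-0.2416, -0.9704)
n_2 = (+0.8986, -0.4387)
n_3 = (+0.9826, -0.1857)
n_4 = (+0.9659, +0.2588)
n_5 = (-0.3481, +0.9375)
n_6 = (-0.9096, +0.4156)
  (0,1): δ = 98.57°  ·
  (0,2): δ = 20.61°  ✓
  (0,3): δ = 5.29°  ✓
  (0,4): δ = 20.41°  ✓
  (0,5): δ = 115.78°  ·
  (0,6): δ = 160.86°  ·
  (1,2): δ = 102.04°  ·
  (1,3): δ = 86.72°  ·
  (1,4): δ = 61.02°  ·
  (1,5): δ = 34.35°  ✓
  (1,6): δ = 79.43°  ·
  (2,3): δ = 164.68°  ·
  (2,4): δ = 138.98°  ·
  (2,5): δ = 43.61°  ✓
  (2,6): δ = 1.47°  ✓
  (3,4): δ = 154.30°  ·
  (3,5): δ = 58.93°  ·
  (3,6): δ = 13.85°  ✓
  (4,5): δ = 84.63°  ·
  (4,6): δ = 39.56°  ✓
  (5,6): δ = 134.92°  ·
antipodal pairs: 8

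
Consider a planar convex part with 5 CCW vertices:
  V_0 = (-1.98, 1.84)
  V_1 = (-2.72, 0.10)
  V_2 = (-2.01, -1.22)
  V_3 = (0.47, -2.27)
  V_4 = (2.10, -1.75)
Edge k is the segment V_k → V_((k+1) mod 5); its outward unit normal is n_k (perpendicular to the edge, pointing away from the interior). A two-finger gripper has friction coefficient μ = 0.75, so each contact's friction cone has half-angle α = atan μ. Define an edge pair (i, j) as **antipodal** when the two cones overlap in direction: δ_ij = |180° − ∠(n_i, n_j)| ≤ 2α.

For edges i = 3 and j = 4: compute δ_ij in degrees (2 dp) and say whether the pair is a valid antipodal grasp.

δ = 59.04°, valid

α = atan 0.75 = 36.87°;  2α = 73.74°
edge 3: e_3 = (+1.63, +0.52);  n_3 = (+0.3039, -0.9527)
edge 4: e_4 = (-4.08, +3.59);  n_4 = (+0.6606, +0.7508)
∠(n_3, n_4) = 120.96°
δ = |180° − 120.96°| = 59.04°
59.04° ≤ 2α = 73.74°  →  valid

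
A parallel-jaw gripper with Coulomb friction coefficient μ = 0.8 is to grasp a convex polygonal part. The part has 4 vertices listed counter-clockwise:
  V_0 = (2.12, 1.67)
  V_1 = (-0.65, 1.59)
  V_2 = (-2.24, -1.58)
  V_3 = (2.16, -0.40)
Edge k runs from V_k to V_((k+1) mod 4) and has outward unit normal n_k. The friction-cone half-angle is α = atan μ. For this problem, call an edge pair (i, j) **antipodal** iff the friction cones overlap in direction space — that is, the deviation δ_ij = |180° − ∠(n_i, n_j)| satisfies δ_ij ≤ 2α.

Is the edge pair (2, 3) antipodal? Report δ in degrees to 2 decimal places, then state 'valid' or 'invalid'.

α = atan 0.8 = 38.66°;  2α = 77.32°
edge 2: e_2 = (+4.40, +1.18);  n_2 = (+0.2590, -0.9659)
edge 3: e_3 = (-0.04, +2.07);  n_3 = (+0.9998, +0.0193)
∠(n_2, n_3) = 76.09°
δ = |180° − 76.09°| = 103.91°
103.91° > 2α = 77.32°  →  invalid

δ = 103.91°, invalid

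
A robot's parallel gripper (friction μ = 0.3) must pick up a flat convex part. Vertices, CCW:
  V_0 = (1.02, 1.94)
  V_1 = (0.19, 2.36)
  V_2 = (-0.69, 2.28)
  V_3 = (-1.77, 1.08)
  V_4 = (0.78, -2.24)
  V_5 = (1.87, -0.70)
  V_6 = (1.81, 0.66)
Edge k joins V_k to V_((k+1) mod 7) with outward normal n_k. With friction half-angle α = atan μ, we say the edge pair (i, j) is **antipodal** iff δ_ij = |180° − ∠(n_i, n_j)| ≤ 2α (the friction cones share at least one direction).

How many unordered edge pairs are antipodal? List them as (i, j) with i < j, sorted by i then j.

α = atan 0.3 = 16.70°;  2α = 33.40°
n_0 = (+0.4515, +0.8923)
n_1 = (-0.0905, +0.9959)
n_2 = (-0.7433, +0.6690)
n_3 = (-0.7931, -0.6091)
n_4 = (+0.8162, -0.5777)
n_5 = (+0.9990, +0.0441)
n_6 = (+0.8510, +0.5252)
  (0,1): δ = 147.97°  ·
  (0,2): δ = 105.15°  ·
  (0,3): δ = 25.63°  ✓
  (0,4): δ = 81.55°  ·
  (0,5): δ = 119.37°  ·
  (0,6): δ = 148.52°  ·
  (1,2): δ = 137.18°  ·
  (1,3): δ = 57.67°  ·
  (1,4): δ = 49.52°  ·
  (1,5): δ = 87.33°  ·
  (1,6): δ = 116.49°  ·
  (2,3): δ = 100.49°  ·
  (2,4): δ = 6.70°  ✓
  (2,5): δ = 44.51°  ·
  (2,6): δ = 73.67°  ·
  (3,4): δ = 72.82°  ·
  (3,5): δ = 35.00°  ·
  (3,6): δ = 5.84°  ✓
  (4,5): δ = 142.18°  ·
  (4,6): δ = 113.03°  ·
  (5,6): δ = 150.84°  ·
antipodal pairs: 3

count = 3; pairs: (0,3), (2,4), (3,6)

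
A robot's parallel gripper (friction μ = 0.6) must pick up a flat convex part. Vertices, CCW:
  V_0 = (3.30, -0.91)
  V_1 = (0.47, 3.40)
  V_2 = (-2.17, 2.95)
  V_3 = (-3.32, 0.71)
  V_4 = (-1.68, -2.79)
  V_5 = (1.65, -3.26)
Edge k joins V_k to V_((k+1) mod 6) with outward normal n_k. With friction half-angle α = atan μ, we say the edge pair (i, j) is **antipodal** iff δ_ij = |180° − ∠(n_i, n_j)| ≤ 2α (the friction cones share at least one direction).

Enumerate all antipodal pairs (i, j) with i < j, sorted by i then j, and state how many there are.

count = 7; pairs: (0,2), (0,3), (0,4), (1,4), (1,5), (2,5), (3,5)

α = atan 0.6 = 30.96°;  2α = 61.93°
n_0 = (+0.8359, +0.5489)
n_1 = (-0.1680, +0.9858)
n_2 = (-0.8896, +0.4567)
n_3 = (-0.9055, -0.4243)
n_4 = (-0.1398, -0.9902)
n_5 = (+0.8184, -0.5746)
  (0,1): δ = 113.62°  ·
  (0,2): δ = 60.47°  ✓
  (0,3): δ = 8.18°  ✓
  (0,4): δ = 48.68°  ✓
  (0,5): δ = 111.64°  ·
  (1,2): δ = 126.85°  ·
  (1,3): δ = 74.57°  ·
  (1,4): δ = 17.71°  ✓
  (1,5): δ = 45.25°  ✓
  (2,3): δ = 127.72°  ·
  (2,4): δ = 70.86°  ·
  (2,5): δ = 7.90°  ✓
  (3,4): δ = 123.14°  ·
  (3,5): δ = 60.18°  ✓
  (4,5): δ = 117.04°  ·
antipodal pairs: 7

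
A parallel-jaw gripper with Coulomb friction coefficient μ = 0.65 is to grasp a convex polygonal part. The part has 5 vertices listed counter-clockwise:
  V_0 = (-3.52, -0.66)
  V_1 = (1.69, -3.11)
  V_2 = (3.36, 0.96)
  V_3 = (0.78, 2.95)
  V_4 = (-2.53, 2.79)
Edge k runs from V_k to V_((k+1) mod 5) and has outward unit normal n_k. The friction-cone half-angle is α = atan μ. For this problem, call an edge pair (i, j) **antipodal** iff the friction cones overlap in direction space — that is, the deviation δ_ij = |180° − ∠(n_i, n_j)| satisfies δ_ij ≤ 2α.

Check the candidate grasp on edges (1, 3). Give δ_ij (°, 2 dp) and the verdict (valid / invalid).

α = atan 0.65 = 33.02°;  2α = 66.05°
edge 1: e_1 = (+1.67, +4.07);  n_1 = (+0.9251, -0.3796)
edge 3: e_3 = (-3.31, -0.16);  n_3 = (-0.0483, +0.9988)
∠(n_1, n_3) = 115.08°
δ = |180° − 115.08°| = 64.92°
64.92° ≤ 2α = 66.05°  →  valid

δ = 64.92°, valid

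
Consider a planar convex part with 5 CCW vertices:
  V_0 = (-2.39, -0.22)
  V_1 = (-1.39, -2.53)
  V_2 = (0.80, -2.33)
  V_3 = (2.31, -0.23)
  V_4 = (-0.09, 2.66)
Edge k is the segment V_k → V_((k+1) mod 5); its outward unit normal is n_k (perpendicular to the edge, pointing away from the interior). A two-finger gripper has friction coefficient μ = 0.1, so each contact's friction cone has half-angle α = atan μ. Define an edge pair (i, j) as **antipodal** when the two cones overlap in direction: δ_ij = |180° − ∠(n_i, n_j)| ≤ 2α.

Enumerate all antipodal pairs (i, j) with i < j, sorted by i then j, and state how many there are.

α = atan 0.1 = 5.71°;  2α = 11.42°
n_0 = (-0.9177, -0.3973)
n_1 = (+0.0909, -0.9959)
n_2 = (+0.8119, -0.5838)
n_3 = (+0.7693, +0.6389)
n_4 = (-0.7814, +0.6240)
  (0,1): δ = 108.19°  ·
  (0,2): δ = 59.13°  ·
  (0,3): δ = 16.30°  ·
  (0,4): δ = 117.98°  ·
  (1,2): δ = 130.94°  ·
  (1,3): δ = 55.51°  ·
  (1,4): δ = 46.17°  ·
  (2,3): δ = 104.57°  ·
  (2,4): δ = 2.89°  ✓
  (3,4): δ = 78.32°  ·
antipodal pairs: 1

count = 1; pairs: (2,4)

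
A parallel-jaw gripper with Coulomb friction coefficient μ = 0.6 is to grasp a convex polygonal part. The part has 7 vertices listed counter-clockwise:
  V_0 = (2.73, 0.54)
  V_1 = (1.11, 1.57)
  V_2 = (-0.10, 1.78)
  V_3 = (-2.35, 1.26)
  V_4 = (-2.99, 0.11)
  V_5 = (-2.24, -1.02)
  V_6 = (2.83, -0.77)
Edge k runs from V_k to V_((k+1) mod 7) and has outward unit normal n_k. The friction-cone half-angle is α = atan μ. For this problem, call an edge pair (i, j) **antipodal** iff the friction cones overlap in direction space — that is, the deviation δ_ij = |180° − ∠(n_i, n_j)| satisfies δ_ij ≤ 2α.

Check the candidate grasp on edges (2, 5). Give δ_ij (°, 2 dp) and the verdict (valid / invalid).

α = atan 0.6 = 30.96°;  2α = 61.93°
edge 2: e_2 = (-2.25, -0.52);  n_2 = (-0.2252, +0.9743)
edge 5: e_5 = (+5.07, +0.25);  n_5 = (+0.0492, -0.9988)
∠(n_2, n_5) = 169.81°
δ = |180° − 169.81°| = 10.19°
10.19° ≤ 2α = 61.93°  →  valid

δ = 10.19°, valid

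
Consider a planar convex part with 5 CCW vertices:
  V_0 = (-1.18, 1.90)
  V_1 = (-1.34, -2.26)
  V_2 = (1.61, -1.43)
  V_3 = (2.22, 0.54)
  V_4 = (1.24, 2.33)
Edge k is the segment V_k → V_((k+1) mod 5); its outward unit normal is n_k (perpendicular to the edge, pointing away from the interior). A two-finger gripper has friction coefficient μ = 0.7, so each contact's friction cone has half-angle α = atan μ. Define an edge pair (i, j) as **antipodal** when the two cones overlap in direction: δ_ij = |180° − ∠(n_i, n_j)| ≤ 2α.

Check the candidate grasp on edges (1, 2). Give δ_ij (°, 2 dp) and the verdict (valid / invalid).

δ = 122.92°, invalid

α = atan 0.7 = 34.99°;  2α = 69.98°
edge 1: e_1 = (+2.95, +0.83);  n_1 = (+0.2708, -0.9626)
edge 2: e_2 = (+0.61, +1.97);  n_2 = (+0.9553, -0.2958)
∠(n_1, n_2) = 57.08°
δ = |180° − 57.08°| = 122.92°
122.92° > 2α = 69.98°  →  invalid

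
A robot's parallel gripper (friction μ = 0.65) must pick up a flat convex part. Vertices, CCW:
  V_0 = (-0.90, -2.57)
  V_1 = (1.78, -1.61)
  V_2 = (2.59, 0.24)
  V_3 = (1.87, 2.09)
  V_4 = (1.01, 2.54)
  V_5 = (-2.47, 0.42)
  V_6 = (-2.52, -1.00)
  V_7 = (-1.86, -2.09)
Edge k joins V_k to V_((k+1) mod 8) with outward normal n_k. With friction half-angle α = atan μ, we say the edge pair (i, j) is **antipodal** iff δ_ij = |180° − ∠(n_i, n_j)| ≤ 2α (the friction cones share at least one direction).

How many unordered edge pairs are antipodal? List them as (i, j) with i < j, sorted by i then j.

count = 12; pairs: (0,3), (0,4), (1,4), (1,5), (1,6), (2,5), (2,6), (2,7), (3,5), (3,6), (3,7), (4,7)

α = atan 0.65 = 33.02°;  2α = 66.05°
n_0 = (+0.3372, -0.9414)
n_1 = (+0.9160, -0.4011)
n_2 = (+0.9319, +0.3627)
n_3 = (+0.4636, +0.8860)
n_4 = (-0.5203, +0.8540)
n_5 = (-0.9994, +0.0352)
n_6 = (-0.8554, -0.5180)
n_7 = (-0.4472, -0.8944)
  (0,1): δ = 133.35°  ·
  (0,2): δ = 88.44°  ·
  (0,3): δ = 47.33°  ✓
  (0,4): δ = 11.64°  ✓
  (0,5): δ = 68.28°  ·
  (0,6): δ = 101.49°  ·
  (0,7): δ = 133.73°  ·
  (1,2): δ = 135.09°  ·
  (1,3): δ = 93.98°  ·
  (1,4): δ = 35.00°  ✓
  (1,5): δ = 21.63°  ✓
  (1,6): δ = 54.84°  ✓
  (1,7): δ = 87.08°  ·
  (2,3): δ = 138.89°  ·
  (2,4): δ = 79.92°  ·
  (2,5): δ = 23.28°  ✓
  (2,6): δ = 9.93°  ✓
  (2,7): δ = 42.17°  ✓
  (3,4): δ = 121.03°  ·
  (3,5): δ = 64.40°  ✓
  (3,6): δ = 31.18°  ✓
  (3,7): δ = 1.06°  ✓
  (4,5): δ = 123.37°  ·
  (4,6): δ = 90.15°  ·
  (4,7): δ = 57.91°  ✓
  (5,6): δ = 146.79°  ·
  (5,7): δ = 114.55°  ·
  (6,7): δ = 147.76°  ·
antipodal pairs: 12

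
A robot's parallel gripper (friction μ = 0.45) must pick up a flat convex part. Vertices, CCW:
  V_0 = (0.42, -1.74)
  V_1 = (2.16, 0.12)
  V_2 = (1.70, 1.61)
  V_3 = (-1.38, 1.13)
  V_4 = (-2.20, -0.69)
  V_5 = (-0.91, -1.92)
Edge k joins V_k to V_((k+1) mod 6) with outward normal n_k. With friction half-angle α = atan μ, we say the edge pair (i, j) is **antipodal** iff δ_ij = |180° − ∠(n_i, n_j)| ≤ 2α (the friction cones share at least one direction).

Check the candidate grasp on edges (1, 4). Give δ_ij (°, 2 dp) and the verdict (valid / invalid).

α = atan 0.45 = 24.23°;  2α = 48.46°
edge 1: e_1 = (-0.46, +1.49);  n_1 = (+0.9555, +0.2950)
edge 4: e_4 = (+1.29, -1.23);  n_4 = (-0.6901, -0.7237)
∠(n_1, n_4) = 150.79°
δ = |180° − 150.79°| = 29.21°
29.21° ≤ 2α = 48.46°  →  valid

δ = 29.21°, valid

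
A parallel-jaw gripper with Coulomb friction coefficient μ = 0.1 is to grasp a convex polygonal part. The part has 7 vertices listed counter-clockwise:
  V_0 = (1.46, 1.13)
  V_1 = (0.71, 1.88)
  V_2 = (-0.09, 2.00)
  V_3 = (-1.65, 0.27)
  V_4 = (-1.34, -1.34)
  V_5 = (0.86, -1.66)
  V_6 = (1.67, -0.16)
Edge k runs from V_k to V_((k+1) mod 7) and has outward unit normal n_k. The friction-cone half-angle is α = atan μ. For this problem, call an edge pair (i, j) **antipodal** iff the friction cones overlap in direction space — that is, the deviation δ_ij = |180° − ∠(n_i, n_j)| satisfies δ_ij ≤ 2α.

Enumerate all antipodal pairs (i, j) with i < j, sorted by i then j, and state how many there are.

α = atan 0.1 = 5.71°;  2α = 11.42°
n_0 = (+0.7071, +0.7071)
n_1 = (+0.1483, +0.9889)
n_2 = (-0.7427, +0.6697)
n_3 = (-0.9820, -0.1891)
n_4 = (-0.1439, -0.9896)
n_5 = (+0.8799, -0.4751)
n_6 = (+0.9870, +0.1607)
  (0,1): δ = 143.53°  ·
  (0,2): δ = 87.04°  ·
  (0,3): δ = 34.10°  ·
  (0,4): δ = 36.72°  ·
  (0,5): δ = 106.63°  ·
  (0,6): δ = 144.25°  ·
  (1,2): δ = 123.51°  ·
  (1,3): δ = 70.57°  ·
  (1,4): δ = 0.25°  ✓
  (1,5): δ = 70.16°  ·
  (1,6): δ = 107.78°  ·
  (2,3): δ = 127.06°  ·
  (2,4): δ = 56.23°  ·
  (2,5): δ = 13.67°  ·
  (2,6): δ = 51.29°  ·
  (3,4): δ = 109.17°  ·
  (3,5): δ = 39.27°  ·
  (3,6): δ = 1.65°  ✓
  (4,5): δ = 110.09°  ·
  (4,6): δ = 72.48°  ·
  (5,6): δ = 142.38°  ·
antipodal pairs: 2

count = 2; pairs: (1,4), (3,6)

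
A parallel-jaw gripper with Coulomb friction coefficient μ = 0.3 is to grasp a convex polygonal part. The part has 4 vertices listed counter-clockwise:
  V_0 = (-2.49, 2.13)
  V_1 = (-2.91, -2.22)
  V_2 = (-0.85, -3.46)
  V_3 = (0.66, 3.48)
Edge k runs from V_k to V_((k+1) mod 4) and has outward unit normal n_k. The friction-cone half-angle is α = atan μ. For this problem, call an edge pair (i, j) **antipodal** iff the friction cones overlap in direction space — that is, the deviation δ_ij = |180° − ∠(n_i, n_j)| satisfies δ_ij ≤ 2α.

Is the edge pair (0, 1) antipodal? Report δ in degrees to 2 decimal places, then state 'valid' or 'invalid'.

δ = 115.53°, invalid

α = atan 0.3 = 16.70°;  2α = 33.40°
edge 0: e_0 = (-0.42, -4.35);  n_0 = (-0.9954, +0.0961)
edge 1: e_1 = (+2.06, -1.24);  n_1 = (-0.5157, -0.8568)
∠(n_0, n_1) = 64.47°
δ = |180° − 64.47°| = 115.53°
115.53° > 2α = 33.40°  →  invalid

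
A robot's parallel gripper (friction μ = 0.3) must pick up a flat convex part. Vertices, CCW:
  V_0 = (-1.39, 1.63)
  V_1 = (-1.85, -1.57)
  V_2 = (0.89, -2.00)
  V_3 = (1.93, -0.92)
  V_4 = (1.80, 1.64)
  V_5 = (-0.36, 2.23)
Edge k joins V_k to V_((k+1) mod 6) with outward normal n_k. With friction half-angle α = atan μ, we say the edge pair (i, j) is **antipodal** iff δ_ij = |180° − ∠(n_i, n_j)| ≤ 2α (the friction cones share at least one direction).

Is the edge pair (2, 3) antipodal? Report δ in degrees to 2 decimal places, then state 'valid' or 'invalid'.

α = atan 0.3 = 16.70°;  2α = 33.40°
edge 2: e_2 = (+1.04, +1.08);  n_2 = (+0.7203, -0.6936)
edge 3: e_3 = (-0.13, +2.56);  n_3 = (+0.9987, +0.0507)
∠(n_2, n_3) = 46.83°
δ = |180° − 46.83°| = 133.17°
133.17° > 2α = 33.40°  →  invalid

δ = 133.17°, invalid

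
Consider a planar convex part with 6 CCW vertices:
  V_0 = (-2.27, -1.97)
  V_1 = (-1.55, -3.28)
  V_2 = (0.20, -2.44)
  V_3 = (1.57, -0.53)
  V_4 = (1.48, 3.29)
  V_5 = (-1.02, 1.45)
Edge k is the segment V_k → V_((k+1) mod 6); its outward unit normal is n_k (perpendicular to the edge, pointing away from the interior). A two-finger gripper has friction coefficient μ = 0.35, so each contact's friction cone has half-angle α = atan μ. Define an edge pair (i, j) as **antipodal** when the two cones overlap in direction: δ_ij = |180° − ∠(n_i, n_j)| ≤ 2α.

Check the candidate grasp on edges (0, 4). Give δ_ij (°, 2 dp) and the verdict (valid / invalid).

δ = 97.56°, invalid

α = atan 0.35 = 19.29°;  2α = 38.58°
edge 0: e_0 = (+0.72, -1.31);  n_0 = (-0.8764, -0.4817)
edge 4: e_4 = (-2.50, -1.84);  n_4 = (-0.5928, +0.8054)
∠(n_0, n_4) = 82.44°
δ = |180° − 82.44°| = 97.56°
97.56° > 2α = 38.58°  →  invalid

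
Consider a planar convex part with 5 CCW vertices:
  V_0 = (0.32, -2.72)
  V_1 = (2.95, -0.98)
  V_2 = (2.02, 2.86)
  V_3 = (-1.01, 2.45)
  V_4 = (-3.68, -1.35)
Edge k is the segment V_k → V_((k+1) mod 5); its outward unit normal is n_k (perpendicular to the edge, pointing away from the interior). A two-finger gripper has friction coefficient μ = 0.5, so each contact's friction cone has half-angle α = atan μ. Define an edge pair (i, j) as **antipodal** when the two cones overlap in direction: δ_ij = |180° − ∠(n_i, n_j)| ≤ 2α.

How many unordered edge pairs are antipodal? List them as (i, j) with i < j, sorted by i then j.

α = atan 0.5 = 26.57°;  2α = 53.13°
n_0 = (+0.5518, -0.8340)
n_1 = (+0.9719, +0.2354)
n_2 = (-0.1341, +0.9910)
n_3 = (-0.8182, +0.5749)
n_4 = (-0.3240, -0.9460)
  (0,1): δ = 109.87°  ·
  (0,2): δ = 25.78°  ✓
  (0,3): δ = 21.42°  ✓
  (0,4): δ = 127.61°  ·
  (1,2): δ = 95.91°  ·
  (1,3): δ = 48.71°  ✓
  (1,4): δ = 57.48°  ·
  (2,3): δ = 132.80°  ·
  (2,4): δ = 26.61°  ✓
  (3,4): δ = 73.81°  ·
antipodal pairs: 4

count = 4; pairs: (0,2), (0,3), (1,3), (2,4)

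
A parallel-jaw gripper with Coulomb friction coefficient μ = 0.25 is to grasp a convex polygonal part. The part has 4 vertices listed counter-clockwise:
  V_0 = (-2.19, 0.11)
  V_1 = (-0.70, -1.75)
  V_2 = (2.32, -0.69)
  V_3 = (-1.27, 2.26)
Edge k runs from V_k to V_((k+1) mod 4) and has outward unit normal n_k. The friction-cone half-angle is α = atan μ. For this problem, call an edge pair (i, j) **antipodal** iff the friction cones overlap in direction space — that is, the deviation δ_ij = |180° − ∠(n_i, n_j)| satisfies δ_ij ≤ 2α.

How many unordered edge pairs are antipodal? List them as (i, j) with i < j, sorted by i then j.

count = 1; pairs: (0,2)

α = atan 0.25 = 14.04°;  2α = 28.07°
n_0 = (-0.7805, -0.6252)
n_1 = (+0.3312, -0.9436)
n_2 = (+0.6349, +0.7726)
n_3 = (-0.9194, +0.3934)
  (0,1): δ = 109.36°  ·
  (0,2): δ = 11.89°  ✓
  (0,3): δ = 118.14°  ·
  (1,2): δ = 58.75°  ·
  (1,3): δ = 47.49°  ·
  (2,3): δ = 73.76°  ·
antipodal pairs: 1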